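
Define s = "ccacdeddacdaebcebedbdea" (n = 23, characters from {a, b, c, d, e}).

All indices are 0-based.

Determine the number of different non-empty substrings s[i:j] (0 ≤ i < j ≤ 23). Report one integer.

251

rank | idx | suffix
   0 |  22 | a
   1 |   8 | acdaebcebedbdea
   2 |   2 | acdeddacdaebcebedbdea
   3 |  11 | aebcebedbdea
   4 |  13 | bcebedbdea
   5 |  19 | bdea
   6 |  16 | bedbdea
   7 |   1 | cacdeddacdaebcebedbdea
   8 |   0 | ccacdeddacdaebcebedbdea
   9 |   9 | cdaebcebedbdea
  10 |   3 | cdeddacdaebcebedbdea
  11 |  14 | cebedbdea
  12 |   7 | dacdaebcebedbdea
  13 |  10 | daebcebedbdea
  14 |  18 | dbdea
  15 |   6 | ddacdaebcebedbdea
  16 |  20 | dea
  17 |   4 | deddacdaebcebedbdea
  18 |  21 | ea
  19 |  12 | ebcebedbdea
  20 |  15 | ebedbdea
  21 |  17 | edbdea
  22 |   5 | eddacdaebcebedbdea

SA = [22, 8, 2, 11, 13, 19, 16, 1, 0, 9, 3, 14, 7, 10, 18, 6, 20, 4, 21, 12, 15, 17, 5]
[i] adj suffixes → lcp
  [1] 22/8 → 1 ('a')
  [2] 8/2 → 3 ('acd')
  [3] 2/11 → 1 ('a')
  [4] 11/13 → 0 ('')
  [5] 13/19 → 1 ('b')
  [6] 19/16 → 1 ('b')
  [7] 16/1 → 0 ('')
  [8] 1/0 → 1 ('c')
  [9] 0/9 → 1 ('c')
  [10] 9/3 → 2 ('cd')
  [11] 3/14 → 1 ('c')
  [12] 14/7 → 0 ('')
  [13] 7/10 → 2 ('da')
  [14] 10/18 → 1 ('d')
  [15] 18/6 → 1 ('d')
  [16] 6/20 → 1 ('d')
  [17] 20/4 → 2 ('de')
  [18] 4/21 → 0 ('')
  [19] 21/12 → 1 ('e')
  [20] 12/15 → 2 ('eb')
  [21] 15/17 → 1 ('e')
  [22] 17/5 → 2 ('ed')

n(n+1)/2 = 23·24/2 = 276
Σ LCP = 0 + 1 + 3 + 1 + 0 + 1 + 1 + 0 + 1 + 1 + 2 + 1 + 0 + 2 + 1 + 1 + 1 + 2 + 0 + 1 + 2 + 1 + 2 = 25
distinct = 276 − 25 = 251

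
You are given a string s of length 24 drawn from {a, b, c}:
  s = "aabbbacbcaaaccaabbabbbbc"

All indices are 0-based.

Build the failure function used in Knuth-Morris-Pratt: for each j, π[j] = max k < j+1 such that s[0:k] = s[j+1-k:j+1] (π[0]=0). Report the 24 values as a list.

π[0] = 0
j=1 s[j]='a': π[1]=1 (border 'a')
j=2 s[j]='b': k: 1→0; π[2]=0 (border '')
j=3 s[j]='b': π[3]=0 (border '')
j=4 s[j]='b': π[4]=0 (border '')
j=5 s[j]='a': π[5]=1 (border 'a')
j=6 s[j]='c': k: 1→0; π[6]=0 (border '')
j=7 s[j]='b': π[7]=0 (border '')
j=8 s[j]='c': π[8]=0 (border '')
j=9 s[j]='a': π[9]=1 (border 'a')
j=10 s[j]='a': π[10]=2 (border 'aa')
j=11 s[j]='a': k: 2→1; π[11]=2 (border 'aa')
j=12 s[j]='c': k: 2→1→0; π[12]=0 (border '')
j=13 s[j]='c': π[13]=0 (border '')
j=14 s[j]='a': π[14]=1 (border 'a')
j=15 s[j]='a': π[15]=2 (border 'aa')
j=16 s[j]='b': π[16]=3 (border 'aab')
j=17 s[j]='b': π[17]=4 (border 'aabb')
j=18 s[j]='a': k: 4→0; π[18]=1 (border 'a')
j=19 s[j]='b': k: 1→0; π[19]=0 (border '')
j=20 s[j]='b': π[20]=0 (border '')
j=21 s[j]='b': π[21]=0 (border '')
j=22 s[j]='b': π[22]=0 (border '')
j=23 s[j]='c': π[23]=0 (border '')

[0, 1, 0, 0, 0, 1, 0, 0, 0, 1, 2, 2, 0, 0, 1, 2, 3, 4, 1, 0, 0, 0, 0, 0]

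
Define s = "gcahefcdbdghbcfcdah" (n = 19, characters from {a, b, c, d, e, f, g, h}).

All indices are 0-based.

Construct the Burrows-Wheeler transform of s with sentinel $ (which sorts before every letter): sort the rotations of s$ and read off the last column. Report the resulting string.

rank  rotation              last
    0  $gcahefcdbdghbcfcdah  h
    1  ah$gcahefcdbdghbcfcd  d
    2  ahefcdbdghbcfcdah$gc  c
    3  bcfcdah$gcahefcdbdgh  h
    4  bdghbcfcdah$gcahefcd  d
    5  cahefcdbdghbcfcdah$g  g
    6  cdah$gcahefcdbdghbcf  f
    7  cdbdghbcfcdah$gcahef  f
    8  cfcdah$gcahefcdbdghb  b
    9  dah$gcahefcdbdghbcfc  c
   10  dbdghbcfcdah$gcahefc  c
   11  dghbcfcdah$gcahefcdb  b
   12  efcdbdghbcfcdah$gcah  h
   13  fcdah$gcahefcdbdghbc  c
   14  fcdbdghbcfcdah$gcahe  e
   15  gcahefcdbdghbcfcdah$  $
   16  ghbcfcdah$gcahefcdbd  d
   17  h$gcahefcdbdghbcfcda  a
   18  hbcfcdah$gcahefcdbdg  g
   19  hefcdbdghbcfcdah$gca  a

hdchdgffbccbhce$daga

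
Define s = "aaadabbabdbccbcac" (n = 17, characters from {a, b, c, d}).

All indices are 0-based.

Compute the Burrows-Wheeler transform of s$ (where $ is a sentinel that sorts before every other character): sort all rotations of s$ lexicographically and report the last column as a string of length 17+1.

c$adbcabacdaabcbab

rank  rotation            last
    0  $aaadabbabdbccbcac  c
    1  aaadabbabdbccbcac$  $
    2  aadabbabdbccbcac$a  a
    3  abbabdbccbcac$aaad  d
    4  abdbccbcac$aaadabb  b
    5  ac$aaadabbabdbccbc  c
    6  adabbabdbccbcac$aa  a
    7  babdbccbcac$aaadab  b
    8  bbabdbccbcac$aaada  a
    9  bcac$aaadabbabdbcc  c
   10  bccbcac$aaadabbabd  d
   11  bdbccbcac$aaadabba  a
   12  c$aaadabbabdbccbca  a
   13  cac$aaadabbabdbccb  b
   14  cbcac$aaadabbabdbc  c
   15  ccbcac$aaadabbabdb  b
   16  dabbabdbccbcac$aaa  a
   17  dbccbcac$aaadabbab  b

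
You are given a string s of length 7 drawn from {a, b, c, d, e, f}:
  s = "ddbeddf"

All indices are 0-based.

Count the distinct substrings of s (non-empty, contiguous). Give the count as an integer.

24

sorted suffixes:
  #0 SA[0]=2  'beddf'
  #1 SA[1]=1  'dbeddf'
  #2 SA[2]=0  'ddbeddf'
  #3 SA[3]=4  'ddf'
  #4 SA[4]=5  'df'
  #5 SA[5]=3  'eddf'
  #6 SA[6]=6  'f'

SA = [2, 1, 0, 4, 5, 3, 6]
rank  pair      lcp
   1  s[2:],s[1:]  0  ''
   2  s[1:],s[0:]  1  'd'
   3  s[0:],s[4:]  2  'dd'
   4  s[4:],s[5:]  1  'd'
   5  s[5:],s[3:]  0  ''
   6  s[3:],s[6:]  0  ''

n(n+1)/2 = 7·8/2 = 28
Σ LCP = 0 + 0 + 1 + 2 + 1 + 0 + 0 = 4
distinct = 28 − 4 = 24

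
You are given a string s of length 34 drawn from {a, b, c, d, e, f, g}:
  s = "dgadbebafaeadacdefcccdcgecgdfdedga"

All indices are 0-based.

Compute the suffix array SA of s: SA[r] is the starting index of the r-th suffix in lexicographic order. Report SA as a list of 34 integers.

sorted suffixes:
  #0 SA[0]=33  'a'
  #1 SA[1]=13  'acdefcccdcgecgdfdedga'
  #2 SA[2]=11  'adacdefcccdcgecgdfdedga'
  #3 SA[3]=2  'adbebafaeadacdefcccdcgecgdfdedga'
  #4 SA[4]=9  'aeadacdefcccdcgecgdfdedga'
  #5 SA[5]=7  'afaeadacdefcccdcgecgdfdedga'
  #6 SA[6]=6  'bafaeadacdefcccdcgecgdfdedga'
  #7 SA[7]=4  'bebafaeadacdefcccdcgecgdfdedga'
  #8 SA[8]=18  'cccdcgecgdfdedga'
  #9 SA[9]=19  'ccdcgecgdfdedga'
  #10 SA[10]=20  'cdcgecgdfdedga'
  #11 SA[11]=14  'cdefcccdcgecgdfdedga'
  #12 SA[12]=25  'cgdfdedga'
  #13 SA[13]=22  'cgecgdfdedga'
  #14 SA[14]=12  'dacdefcccdcgecgdfdedga'
  #15 SA[15]=3  'dbebafaeadacdefcccdcgecgdfdedga'
  #16 SA[16]=21  'dcgecgdfdedga'
  #17 SA[17]=29  'dedga'
  #18 SA[18]=15  'defcccdcgecgdfdedga'
  #19 SA[19]=27  'dfdedga'
  #20 SA[20]=31  'dga'
  #21 SA[21]=0  'dgadbebafaeadacdefcccdcgecgdfdedga'
  #22 SA[22]=10  'eadacdefcccdcgecgdfdedga'
  #23 SA[23]=5  'ebafaeadacdefcccdcgecgdfdedga'
  #24 SA[24]=24  'ecgdfdedga'
  #25 SA[25]=30  'edga'
  #26 SA[26]=16  'efcccdcgecgdfdedga'
  #27 SA[27]=8  'faeadacdefcccdcgecgdfdedga'
  #28 SA[28]=17  'fcccdcgecgdfdedga'
  #29 SA[29]=28  'fdedga'
  #30 SA[30]=32  'ga'
  #31 SA[31]=1  'gadbebafaeadacdefcccdcgecgdfdedga'
  #32 SA[32]=26  'gdfdedga'
  #33 SA[33]=23  'gecgdfdedga'

[33, 13, 11, 2, 9, 7, 6, 4, 18, 19, 20, 14, 25, 22, 12, 3, 21, 29, 15, 27, 31, 0, 10, 5, 24, 30, 16, 8, 17, 28, 32, 1, 26, 23]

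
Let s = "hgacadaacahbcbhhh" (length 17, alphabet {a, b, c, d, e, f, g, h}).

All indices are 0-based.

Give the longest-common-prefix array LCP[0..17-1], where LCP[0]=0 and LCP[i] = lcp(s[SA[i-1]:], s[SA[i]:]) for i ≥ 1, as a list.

rank→(start, suffix):
  0 → (6, 'aacahbcbhhh')
  1 → (2, 'acadaacahbcbhhh')
  2 → (7, 'acahbcbhhh')
  3 → (4, 'adaacahbcbhhh')
  4 → (9, 'ahbcbhhh')
  5 → (11, 'bcbhhh')
  6 → (13, 'bhhh')
  7 → (3, 'cadaacahbcbhhh')
  8 → (8, 'cahbcbhhh')
  9 → (12, 'cbhhh')
  10 → (5, 'daacahbcbhhh')
  11 → (1, 'gacadaacahbcbhhh')
  12 → (16, 'h')
  13 → (10, 'hbcbhhh')
  14 → (0, 'hgacadaacahbcbhhh')
  15 → (15, 'hh')
  16 → (14, 'hhh')

SA = [6, 2, 7, 4, 9, 11, 13, 3, 8, 12, 5, 1, 16, 10, 0, 15, 14]
rank  pair      lcp
   1  s[6:],s[2:]  1  'a'
   2  s[2:],s[7:]  3  'aca'
   3  s[7:],s[4:]  1  'a'
   4  s[4:],s[9:]  1  'a'
   5  s[9:],s[11:]  0  ''
   6  s[11:],s[13:]  1  'b'
   7  s[13:],s[3:]  0  ''
   8  s[3:],s[8:]  2  'ca'
   9  s[8:],s[12:]  1  'c'
  10  s[12:],s[5:]  0  ''
  11  s[5:],s[1:]  0  ''
  12  s[1:],s[16:]  0  ''
  13  s[16:],s[10:]  1  'h'
  14  s[10:],s[0:]  1  'h'
  15  s[0:],s[15:]  1  'h'
  16  s[15:],s[14:]  2  'hh'

[0, 1, 3, 1, 1, 0, 1, 0, 2, 1, 0, 0, 0, 1, 1, 1, 2]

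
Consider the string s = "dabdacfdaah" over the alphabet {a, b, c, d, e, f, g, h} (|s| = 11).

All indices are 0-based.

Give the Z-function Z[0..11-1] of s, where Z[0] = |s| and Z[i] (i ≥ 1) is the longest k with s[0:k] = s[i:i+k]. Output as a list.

Z[0]=11
i=1: outside box; Z[1]=0
i=2: outside box; Z[2]=0
i=3: outside box; Z[3]=2 grow→box=[3,5)
i=4: min(r-i=1, Z[1]=0)=0; Z[4]=0
i=5: outside box; Z[5]=0
i=6: outside box; Z[6]=0
i=7: outside box; Z[7]=2 grow→box=[7,9)
i=8: min(r-i=1, Z[1]=0)=0; Z[8]=0
i=9: outside box; Z[9]=0
i=10: outside box; Z[10]=0

[11, 0, 0, 2, 0, 0, 0, 2, 0, 0, 0]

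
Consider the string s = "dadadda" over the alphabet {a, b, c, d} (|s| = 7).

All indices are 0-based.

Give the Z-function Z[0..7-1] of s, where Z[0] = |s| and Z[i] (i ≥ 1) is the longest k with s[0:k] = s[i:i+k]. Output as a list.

Z[0]=7
i=1: i≥r, start 0; Z[1]=0
i=2: i≥r, start 0; Z[2]=3 grow→box=[2,5)
i=3: min(r-i=2, Z[1]=0)=0; Z[3]=0
i=4: min(r-i=1, Z[2]=3)=1; Z[4]=1
i=5: i≥r, start 0; Z[5]=2 grow→box=[5,7)
i=6: min(r-i=1, Z[1]=0)=0; Z[6]=0

[7, 0, 3, 0, 1, 2, 0]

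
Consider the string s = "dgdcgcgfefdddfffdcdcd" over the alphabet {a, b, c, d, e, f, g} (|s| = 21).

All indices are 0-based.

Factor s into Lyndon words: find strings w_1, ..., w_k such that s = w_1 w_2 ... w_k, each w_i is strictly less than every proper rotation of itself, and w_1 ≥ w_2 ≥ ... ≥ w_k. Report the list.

["dg", "d", "cgcgfefdddfffd", "cd", "cd"]

emit factor 1: 'dg' (i=0, period=2)
emit factor 2: 'd' (i=2, period=1)
emit factor 3: 'cgcgfefdddfffd' (i=3, period=14)
emit factor 4: 'cd' (i=17, period=2)
emit factor 5: 'cd' (i=19, period=2)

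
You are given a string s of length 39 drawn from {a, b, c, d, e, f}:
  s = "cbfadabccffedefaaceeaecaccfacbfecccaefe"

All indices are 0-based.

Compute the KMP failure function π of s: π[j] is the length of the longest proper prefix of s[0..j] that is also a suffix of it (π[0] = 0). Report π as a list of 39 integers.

π[0] = 0
j=1 s[j]='b': π[1]=0 (border '')
j=2 s[j]='f': π[2]=0 (border '')
j=3 s[j]='a': π[3]=0 (border '')
j=4 s[j]='d': π[4]=0 (border '')
j=5 s[j]='a': π[5]=0 (border '')
j=6 s[j]='b': π[6]=0 (border '')
j=7 s[j]='c': π[7]=1 (border 'c')
j=8 s[j]='c': k: 1→0; π[8]=1 (border 'c')
j=9 s[j]='f': k: 1→0; π[9]=0 (border '')
j=10 s[j]='f': π[10]=0 (border '')
j=11 s[j]='e': π[11]=0 (border '')
j=12 s[j]='d': π[12]=0 (border '')
j=13 s[j]='e': π[13]=0 (border '')
j=14 s[j]='f': π[14]=0 (border '')
j=15 s[j]='a': π[15]=0 (border '')
j=16 s[j]='a': π[16]=0 (border '')
j=17 s[j]='c': π[17]=1 (border 'c')
j=18 s[j]='e': k: 1→0; π[18]=0 (border '')
j=19 s[j]='e': π[19]=0 (border '')
j=20 s[j]='a': π[20]=0 (border '')
j=21 s[j]='e': π[21]=0 (border '')
j=22 s[j]='c': π[22]=1 (border 'c')
j=23 s[j]='a': k: 1→0; π[23]=0 (border '')
j=24 s[j]='c': π[24]=1 (border 'c')
j=25 s[j]='c': k: 1→0; π[25]=1 (border 'c')
j=26 s[j]='f': k: 1→0; π[26]=0 (border '')
j=27 s[j]='a': π[27]=0 (border '')
j=28 s[j]='c': π[28]=1 (border 'c')
j=29 s[j]='b': π[29]=2 (border 'cb')
j=30 s[j]='f': π[30]=3 (border 'cbf')
j=31 s[j]='e': k: 3→0; π[31]=0 (border '')
j=32 s[j]='c': π[32]=1 (border 'c')
j=33 s[j]='c': k: 1→0; π[33]=1 (border 'c')
j=34 s[j]='c': k: 1→0; π[34]=1 (border 'c')
j=35 s[j]='a': k: 1→0; π[35]=0 (border '')
j=36 s[j]='e': π[36]=0 (border '')
j=37 s[j]='f': π[37]=0 (border '')
j=38 s[j]='e': π[38]=0 (border '')

[0, 0, 0, 0, 0, 0, 0, 1, 1, 0, 0, 0, 0, 0, 0, 0, 0, 1, 0, 0, 0, 0, 1, 0, 1, 1, 0, 0, 1, 2, 3, 0, 1, 1, 1, 0, 0, 0, 0]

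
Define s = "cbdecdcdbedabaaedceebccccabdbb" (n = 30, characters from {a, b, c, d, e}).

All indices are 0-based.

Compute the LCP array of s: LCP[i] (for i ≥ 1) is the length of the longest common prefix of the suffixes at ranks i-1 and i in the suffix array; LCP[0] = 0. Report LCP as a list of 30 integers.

sorted suffixes:
  #0 SA[0]=13  'aaedceebccccabdbb'
  #1 SA[1]=11  'abaaedceebccccabdbb'
  #2 SA[2]=25  'abdbb'
  #3 SA[3]=14  'aedceebccccabdbb'
  #4 SA[4]=29  'b'
  #5 SA[5]=12  'baaedceebccccabdbb'
  #6 SA[6]=28  'bb'
  #7 SA[7]=20  'bccccabdbb'
  #8 SA[8]=26  'bdbb'
  #9 SA[9]=1  'bdecdcdbedabaaedceebccccabdbb'
  #10 SA[10]=8  'bedabaaedceebccccabdbb'
  #11 SA[11]=24  'cabdbb'
  #12 SA[12]=0  'cbdecdcdbedabaaedceebccccabdbb'
  #13 SA[13]=23  'ccabdbb'
  #14 SA[14]=22  'cccabdbb'
  #15 SA[15]=21  'ccccabdbb'
  #16 SA[16]=6  'cdbedabaaedceebccccabdbb'
  #17 SA[17]=4  'cdcdbedabaaedceebccccabdbb'
  #18 SA[18]=17  'ceebccccabdbb'
  #19 SA[19]=10  'dabaaedceebccccabdbb'
  #20 SA[20]=27  'dbb'
  #21 SA[21]=7  'dbedabaaedceebccccabdbb'
  #22 SA[22]=5  'dcdbedabaaedceebccccabdbb'
  #23 SA[23]=16  'dceebccccabdbb'
  #24 SA[24]=2  'decdcdbedabaaedceebccccabdbb'
  #25 SA[25]=19  'ebccccabdbb'
  #26 SA[26]=3  'ecdcdbedabaaedceebccccabdbb'
  #27 SA[27]=9  'edabaaedceebccccabdbb'
  #28 SA[28]=15  'edceebccccabdbb'
  #29 SA[29]=18  'eebccccabdbb'

SA = [13, 11, 25, 14, 29, 12, 28, 20, 26, 1, 8, 24, 0, 23, 22, 21, 6, 4, 17, 10, 27, 7, 5, 16, 2, 19, 3, 9, 15, 18]
[i] adj suffixes → lcp
  [1] 13/11 → 1 ('a')
  [2] 11/25 → 2 ('ab')
  [3] 25/14 → 1 ('a')
  [4] 14/29 → 0 ('')
  [5] 29/12 → 1 ('b')
  [6] 12/28 → 1 ('b')
  [7] 28/20 → 1 ('b')
  [8] 20/26 → 1 ('b')
  [9] 26/1 → 2 ('bd')
  [10] 1/8 → 1 ('b')
  [11] 8/24 → 0 ('')
  [12] 24/0 → 1 ('c')
  [13] 0/23 → 1 ('c')
  [14] 23/22 → 2 ('cc')
  [15] 22/21 → 3 ('ccc')
  [16] 21/6 → 1 ('c')
  [17] 6/4 → 2 ('cd')
  [18] 4/17 → 1 ('c')
  [19] 17/10 → 0 ('')
  [20] 10/27 → 1 ('d')
  [21] 27/7 → 2 ('db')
  [22] 7/5 → 1 ('d')
  [23] 5/16 → 2 ('dc')
  [24] 16/2 → 1 ('d')
  [25] 2/19 → 0 ('')
  [26] 19/3 → 1 ('e')
  [27] 3/9 → 1 ('e')
  [28] 9/15 → 2 ('ed')
  [29] 15/18 → 1 ('e')

[0, 1, 2, 1, 0, 1, 1, 1, 1, 2, 1, 0, 1, 1, 2, 3, 1, 2, 1, 0, 1, 2, 1, 2, 1, 0, 1, 1, 2, 1]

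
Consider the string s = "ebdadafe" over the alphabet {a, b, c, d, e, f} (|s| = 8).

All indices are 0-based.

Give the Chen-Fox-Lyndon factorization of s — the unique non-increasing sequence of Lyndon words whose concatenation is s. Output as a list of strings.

["e", "bd", "adafe"]

emit factor 1: 'e' (i=0, period=1)
emit factor 2: 'bd' (i=1, period=2)
emit factor 3: 'adafe' (i=3, period=5)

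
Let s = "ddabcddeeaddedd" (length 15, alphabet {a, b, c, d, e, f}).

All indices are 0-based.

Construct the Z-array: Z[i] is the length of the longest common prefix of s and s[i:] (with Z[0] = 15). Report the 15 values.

[15, 1, 0, 0, 0, 2, 1, 0, 0, 0, 2, 1, 0, 2, 1]

Z[0]=15
i=1: fresh scan; Z[1]=1 scan→box=[1,2)
i=2: fresh scan; Z[2]=0
i=3: fresh scan; Z[3]=0
i=4: fresh scan; Z[4]=0
i=5: fresh scan; Z[5]=2 scan→box=[5,7)
i=6: min(r-i=1, Z[1]=1)=1; Z[6]=1
i=7: fresh scan; Z[7]=0
i=8: fresh scan; Z[8]=0
i=9: fresh scan; Z[9]=0
i=10: fresh scan; Z[10]=2 scan→box=[10,12)
i=11: min(r-i=1, Z[1]=1)=1; Z[11]=1
i=12: fresh scan; Z[12]=0
i=13: fresh scan; Z[13]=2 scan→box=[13,15)
i=14: min(r-i=1, Z[1]=1)=1; Z[14]=1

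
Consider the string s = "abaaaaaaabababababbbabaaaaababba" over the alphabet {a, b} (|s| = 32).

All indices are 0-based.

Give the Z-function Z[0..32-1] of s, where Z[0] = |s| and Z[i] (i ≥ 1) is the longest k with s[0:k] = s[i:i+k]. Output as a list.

Z[0]=32
i=1: i≥r, start 0; Z[1]=0
i=2: i≥r, start 0; Z[2]=1 scan→box=[2,3)
i=3: i≥r, start 0; Z[3]=1 scan→box=[3,4)
i=4: i≥r, start 0; Z[4]=1 scan→box=[4,5)
i=5: i≥r, start 0; Z[5]=1 scan→box=[5,6)
i=6: i≥r, start 0; Z[6]=1 scan→box=[6,7)
i=7: i≥r, start 0; Z[7]=1 scan→box=[7,8)
i=8: i≥r, start 0; Z[8]=3 scan→box=[8,11)
i=9: min(r-i=2, Z[1]=0)=0; Z[9]=0
i=10: min(r-i=1, Z[2]=1)=1; Z[10]=3 scan→box=[10,13)
i=11: min(r-i=2, Z[1]=0)=0; Z[11]=0
i=12: min(r-i=1, Z[2]=1)=1; Z[12]=3 scan→box=[12,15)
i=13: min(r-i=2, Z[1]=0)=0; Z[13]=0
i=14: min(r-i=1, Z[2]=1)=1; Z[14]=3 scan→box=[14,17)
i=15: min(r-i=2, Z[1]=0)=0; Z[15]=0
i=16: min(r-i=1, Z[2]=1)=1; Z[16]=2 scan→box=[16,18)
i=17: min(r-i=1, Z[1]=0)=0; Z[17]=0
i=18: i≥r, start 0; Z[18]=0
i=19: i≥r, start 0; Z[19]=0
i=20: i≥r, start 0; Z[20]=7 scan→box=[20,27)
i=21: min(r-i=6, Z[1]=0)=0; Z[21]=0
i=22: min(r-i=5, Z[2]=1)=1; Z[22]=1
i=23: min(r-i=4, Z[3]=1)=1; Z[23]=1
i=24: min(r-i=3, Z[4]=1)=1; Z[24]=1
i=25: min(r-i=2, Z[5]=1)=1; Z[25]=1
i=26: min(r-i=1, Z[6]=1)=1; Z[26]=3 scan→box=[26,29)
i=27: min(r-i=2, Z[1]=0)=0; Z[27]=0
i=28: min(r-i=1, Z[2]=1)=1; Z[28]=2 scan→box=[28,30)
i=29: min(r-i=1, Z[1]=0)=0; Z[29]=0
i=30: i≥r, start 0; Z[30]=0
i=31: i≥r, start 0; Z[31]=1 scan→box=[31,32)

[32, 0, 1, 1, 1, 1, 1, 1, 3, 0, 3, 0, 3, 0, 3, 0, 2, 0, 0, 0, 7, 0, 1, 1, 1, 1, 3, 0, 2, 0, 0, 1]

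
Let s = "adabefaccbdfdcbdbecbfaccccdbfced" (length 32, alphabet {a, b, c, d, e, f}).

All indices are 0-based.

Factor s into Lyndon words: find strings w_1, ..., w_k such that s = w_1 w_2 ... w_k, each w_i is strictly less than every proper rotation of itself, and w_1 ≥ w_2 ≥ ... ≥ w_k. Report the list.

["ad", "abefaccbdfdcbdbecbfaccccdbfced"]

emit factor 1: 'ad' (i=0, period=2)
emit factor 2: 'abefaccbdfdcbdbecbfaccccdbfced' (i=2, period=30)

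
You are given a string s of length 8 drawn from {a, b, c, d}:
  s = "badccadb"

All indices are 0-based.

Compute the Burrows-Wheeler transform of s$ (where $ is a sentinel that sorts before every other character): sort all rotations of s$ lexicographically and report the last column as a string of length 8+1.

bcbd$cdaa

rank  rotation   last
    0  $badccadb  b
    1  adb$badcc  c
    2  adccadb$b  b
    3  b$badccad  d
    4  badccadb$  $
    5  cadb$badc  c
    6  ccadb$bad  d
    7  db$badcca  a
    8  dccadb$ba  a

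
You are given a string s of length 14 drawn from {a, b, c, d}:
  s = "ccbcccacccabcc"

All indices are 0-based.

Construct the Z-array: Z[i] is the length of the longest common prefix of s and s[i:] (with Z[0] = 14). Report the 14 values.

Z[0]=14
i=1: i≥r, start 0; Z[1]=1 grow→box=[1,2)
i=2: i≥r, start 0; Z[2]=0
i=3: i≥r, start 0; Z[3]=2 grow→box=[3,5)
i=4: min(r-i=1, Z[1]=1)=1; Z[4]=2 grow→box=[4,6)
i=5: min(r-i=1, Z[1]=1)=1; Z[5]=1
i=6: i≥r, start 0; Z[6]=0
i=7: i≥r, start 0; Z[7]=2 grow→box=[7,9)
i=8: min(r-i=1, Z[1]=1)=1; Z[8]=2 grow→box=[8,10)
i=9: min(r-i=1, Z[1]=1)=1; Z[9]=1
i=10: i≥r, start 0; Z[10]=0
i=11: i≥r, start 0; Z[11]=0
i=12: i≥r, start 0; Z[12]=2 grow→box=[12,14)
i=13: min(r-i=1, Z[1]=1)=1; Z[13]=1

[14, 1, 0, 2, 2, 1, 0, 2, 2, 1, 0, 0, 2, 1]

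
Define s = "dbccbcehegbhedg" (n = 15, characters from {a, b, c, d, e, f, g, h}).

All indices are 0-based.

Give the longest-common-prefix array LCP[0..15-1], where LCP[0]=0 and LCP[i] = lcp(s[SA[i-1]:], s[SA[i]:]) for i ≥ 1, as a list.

[0, 2, 1, 0, 1, 1, 0, 1, 0, 1, 1, 0, 1, 0, 2]

rank | idx | suffix
   0 |   1 | bccbcehegbhedg
   1 |   4 | bcehegbhedg
   2 |  10 | bhedg
   3 |   3 | cbcehegbhedg
   4 |   2 | ccbcehegbhedg
   5 |   5 | cehegbhedg
   6 |   0 | dbccbcehegbhedg
   7 |  13 | dg
   8 |  12 | edg
   9 |   8 | egbhedg
  10 |   6 | ehegbhedg
  11 |  14 | g
  12 |   9 | gbhedg
  13 |  11 | hedg
  14 |   7 | hegbhedg

SA = [1, 4, 10, 3, 2, 5, 0, 13, 12, 8, 6, 14, 9, 11, 7]
[i] adj suffixes → lcp
  [1] 1/4 → 2 ('bc')
  [2] 4/10 → 1 ('b')
  [3] 10/3 → 0 ('')
  [4] 3/2 → 1 ('c')
  [5] 2/5 → 1 ('c')
  [6] 5/0 → 0 ('')
  [7] 0/13 → 1 ('d')
  [8] 13/12 → 0 ('')
  [9] 12/8 → 1 ('e')
  [10] 8/6 → 1 ('e')
  [11] 6/14 → 0 ('')
  [12] 14/9 → 1 ('g')
  [13] 9/11 → 0 ('')
  [14] 11/7 → 2 ('he')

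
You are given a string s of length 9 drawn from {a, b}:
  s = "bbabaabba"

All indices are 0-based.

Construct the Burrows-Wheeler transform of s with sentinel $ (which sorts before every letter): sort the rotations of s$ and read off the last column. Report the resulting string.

abbbababa$

rank  rotation    last
    0  $bbabaabba  a
    1  a$bbabaabb  b
    2  aabba$bbab  b
    3  abaabba$bb  b
    4  abba$bbaba  a
    5  ba$bbabaab  b
    6  baabba$bba  a
    7  babaabba$b  b
    8  bba$bbabaa  a
    9  bbabaabba$  $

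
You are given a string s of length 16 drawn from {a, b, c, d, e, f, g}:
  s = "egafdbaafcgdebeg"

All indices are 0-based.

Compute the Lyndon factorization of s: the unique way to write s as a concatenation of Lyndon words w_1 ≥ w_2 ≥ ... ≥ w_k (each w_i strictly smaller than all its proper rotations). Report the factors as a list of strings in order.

emit factor 1: 'eg' (i=0, period=2)
emit factor 2: 'afdb' (i=2, period=4)
emit factor 3: 'aafcgdebeg' (i=6, period=10)

["eg", "afdb", "aafcgdebeg"]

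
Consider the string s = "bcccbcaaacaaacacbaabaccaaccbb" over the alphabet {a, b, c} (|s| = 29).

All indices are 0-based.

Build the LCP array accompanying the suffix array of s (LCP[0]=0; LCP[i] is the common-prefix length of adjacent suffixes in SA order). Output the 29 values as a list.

rank | idx | suffix
   0 |   6 | aaacaaacacbaabaccaaccbb
   1 |  10 | aaacacbaabaccaaccbb
   2 |  17 | aabaccaaccbb
   3 |   7 | aacaaacacbaabaccaaccbb
   4 |  11 | aacacbaabaccaaccbb
   5 |  23 | aaccbb
   6 |  18 | abaccaaccbb
   7 |   8 | acaaacacbaabaccaaccbb
   8 |  12 | acacbaabaccaaccbb
   9 |  14 | acbaabaccaaccbb
  10 |  20 | accaaccbb
  11 |  24 | accbb
  12 |  28 | b
  13 |  16 | baabaccaaccbb
  14 |  19 | baccaaccbb
  15 |  27 | bb
  16 |   4 | bcaaacaaacacbaabaccaaccbb
  17 |   0 | bcccbcaaacaaacacbaabaccaaccbb
  18 |   5 | caaacaaacacbaabaccaaccbb
  19 |   9 | caaacacbaabaccaaccbb
  20 |  22 | caaccbb
  21 |  13 | cacbaabaccaaccbb
  22 |  15 | cbaabaccaaccbb
  23 |  26 | cbb
  24 |   3 | cbcaaacaaacacbaabaccaaccbb
  25 |  21 | ccaaccbb
  26 |  25 | ccbb
  27 |   2 | ccbcaaacaaacacbaabaccaaccbb
  28 |   1 | cccbcaaacaaacacbaabaccaaccbb

SA = [6, 10, 17, 7, 11, 23, 18, 8, 12, 14, 20, 24, 28, 16, 19, 27, 4, 0, 5, 9, 22, 13, 15, 26, 3, 21, 25, 2, 1]
rank  pair      lcp
   1  s[6:],s[10:]  5  'aaaca'
   2  s[10:],s[17:]  2  'aa'
   3  s[17:],s[7:]  2  'aa'
   4  s[7:],s[11:]  4  'aaca'
   5  s[11:],s[23:]  3  'aac'
   6  s[23:],s[18:]  1  'a'
   7  s[18:],s[8:]  1  'a'
   8  s[8:],s[12:]  3  'aca'
   9  s[12:],s[14:]  2  'ac'
  10  s[14:],s[20:]  2  'ac'
  11  s[20:],s[24:]  3  'acc'
  12  s[24:],s[28:]  0  ''
  13  s[28:],s[16:]  1  'b'
  14  s[16:],s[19:]  2  'ba'
  15  s[19:],s[27:]  1  'b'
  16  s[27:],s[4:]  1  'b'
  17  s[4:],s[0:]  2  'bc'
  18  s[0:],s[5:]  0  ''
  19  s[5:],s[9:]  6  'caaaca'
  20  s[9:],s[22:]  3  'caa'
  21  s[22:],s[13:]  2  'ca'
  22  s[13:],s[15:]  1  'c'
  23  s[15:],s[26:]  2  'cb'
  24  s[26:],s[3:]  2  'cb'
  25  s[3:],s[21:]  1  'c'
  26  s[21:],s[25:]  2  'cc'
  27  s[25:],s[2:]  3  'ccb'
  28  s[2:],s[1:]  2  'cc'

[0, 5, 2, 2, 4, 3, 1, 1, 3, 2, 2, 3, 0, 1, 2, 1, 1, 2, 0, 6, 3, 2, 1, 2, 2, 1, 2, 3, 2]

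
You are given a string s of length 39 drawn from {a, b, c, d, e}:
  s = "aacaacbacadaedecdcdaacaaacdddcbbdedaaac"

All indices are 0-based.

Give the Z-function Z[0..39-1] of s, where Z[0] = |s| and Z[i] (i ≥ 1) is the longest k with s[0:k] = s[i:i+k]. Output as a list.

Z[0]=39
i=1: i≥r, start 0; Z[1]=1 grow→box=[1,2)
i=2: i≥r, start 0; Z[2]=0
i=3: i≥r, start 0; Z[3]=3 grow→box=[3,6)
i=4: min(r-i=2, Z[1]=1)=1; Z[4]=1
i=5: min(r-i=1, Z[2]=0)=0; Z[5]=0
i=6: i≥r, start 0; Z[6]=0
i=7: i≥r, start 0; Z[7]=1 grow→box=[7,8)
i=8: i≥r, start 0; Z[8]=0
i=9: i≥r, start 0; Z[9]=1 grow→box=[9,10)
i=10: i≥r, start 0; Z[10]=0
i=11: i≥r, start 0; Z[11]=1 grow→box=[11,12)
i=12: i≥r, start 0; Z[12]=0
i=13: i≥r, start 0; Z[13]=0
i=14: i≥r, start 0; Z[14]=0
i=15: i≥r, start 0; Z[15]=0
i=16: i≥r, start 0; Z[16]=0
i=17: i≥r, start 0; Z[17]=0
i=18: i≥r, start 0; Z[18]=0
i=19: i≥r, start 0; Z[19]=5 grow→box=[19,24)
i=20: min(r-i=4, Z[1]=1)=1; Z[20]=1
i=21: min(r-i=3, Z[2]=0)=0; Z[21]=0
i=22: min(r-i=2, Z[3]=3)=2; Z[22]=2
i=23: min(r-i=1, Z[4]=1)=1; Z[23]=3 grow→box=[23,26)
i=24: min(r-i=2, Z[1]=1)=1; Z[24]=1
i=25: min(r-i=1, Z[2]=0)=0; Z[25]=0
i=26: i≥r, start 0; Z[26]=0
i=27: i≥r, start 0; Z[27]=0
i=28: i≥r, start 0; Z[28]=0
i=29: i≥r, start 0; Z[29]=0
i=30: i≥r, start 0; Z[30]=0
i=31: i≥r, start 0; Z[31]=0
i=32: i≥r, start 0; Z[32]=0
i=33: i≥r, start 0; Z[33]=0
i=34: i≥r, start 0; Z[34]=0
i=35: i≥r, start 0; Z[35]=2 grow→box=[35,37)
i=36: min(r-i=1, Z[1]=1)=1; Z[36]=3 grow→box=[36,39)
i=37: min(r-i=2, Z[1]=1)=1; Z[37]=1
i=38: min(r-i=1, Z[2]=0)=0; Z[38]=0

[39, 1, 0, 3, 1, 0, 0, 1, 0, 1, 0, 1, 0, 0, 0, 0, 0, 0, 0, 5, 1, 0, 2, 3, 1, 0, 0, 0, 0, 0, 0, 0, 0, 0, 0, 2, 3, 1, 0]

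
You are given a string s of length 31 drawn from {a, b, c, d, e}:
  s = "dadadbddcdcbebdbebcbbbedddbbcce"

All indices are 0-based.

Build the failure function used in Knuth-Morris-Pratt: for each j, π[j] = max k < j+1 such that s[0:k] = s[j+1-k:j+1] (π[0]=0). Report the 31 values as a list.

π[0] = 0
j=1 s[j]='a': π[1]=0 (border '')
j=2 s[j]='d': π[2]=1 (border 'd')
j=3 s[j]='a': π[3]=2 (border 'da')
j=4 s[j]='d': π[4]=3 (border 'dad')
j=5 s[j]='b': k: 3→1→0; π[5]=0 (border '')
j=6 s[j]='d': π[6]=1 (border 'd')
j=7 s[j]='d': k: 1→0; π[7]=1 (border 'd')
j=8 s[j]='c': k: 1→0; π[8]=0 (border '')
j=9 s[j]='d': π[9]=1 (border 'd')
j=10 s[j]='c': k: 1→0; π[10]=0 (border '')
j=11 s[j]='b': π[11]=0 (border '')
j=12 s[j]='e': π[12]=0 (border '')
j=13 s[j]='b': π[13]=0 (border '')
j=14 s[j]='d': π[14]=1 (border 'd')
j=15 s[j]='b': k: 1→0; π[15]=0 (border '')
j=16 s[j]='e': π[16]=0 (border '')
j=17 s[j]='b': π[17]=0 (border '')
j=18 s[j]='c': π[18]=0 (border '')
j=19 s[j]='b': π[19]=0 (border '')
j=20 s[j]='b': π[20]=0 (border '')
j=21 s[j]='b': π[21]=0 (border '')
j=22 s[j]='e': π[22]=0 (border '')
j=23 s[j]='d': π[23]=1 (border 'd')
j=24 s[j]='d': k: 1→0; π[24]=1 (border 'd')
j=25 s[j]='d': k: 1→0; π[25]=1 (border 'd')
j=26 s[j]='b': k: 1→0; π[26]=0 (border '')
j=27 s[j]='b': π[27]=0 (border '')
j=28 s[j]='c': π[28]=0 (border '')
j=29 s[j]='c': π[29]=0 (border '')
j=30 s[j]='e': π[30]=0 (border '')

[0, 0, 1, 2, 3, 0, 1, 1, 0, 1, 0, 0, 0, 0, 1, 0, 0, 0, 0, 0, 0, 0, 0, 1, 1, 1, 0, 0, 0, 0, 0]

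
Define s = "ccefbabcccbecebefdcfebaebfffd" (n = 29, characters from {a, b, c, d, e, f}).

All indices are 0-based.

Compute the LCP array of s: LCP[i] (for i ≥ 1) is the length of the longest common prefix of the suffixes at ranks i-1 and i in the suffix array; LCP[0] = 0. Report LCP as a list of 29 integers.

[0, 1, 0, 2, 1, 1, 2, 1, 0, 1, 2, 2, 1, 2, 1, 0, 1, 0, 2, 2, 1, 1, 2, 0, 1, 2, 1, 1, 2]

rank | idx | suffix
   0 |   5 | abcccbecebefdcfebaebfffd
   1 |  22 | aebfffd
   2 |   4 | babcccbecebefdcfebaebfffd
   3 |  21 | baebfffd
   4 |   6 | bcccbecebefdcfebaebfffd
   5 |  10 | becebefdcfebaebfffd
   6 |  14 | befdcfebaebfffd
   7 |  24 | bfffd
   8 |   9 | cbecebefdcfebaebfffd
   9 |   8 | ccbecebefdcfebaebfffd
  10 |   7 | cccbecebefdcfebaebfffd
  11 |   0 | ccefbabcccbecebefdcfebaebfffd
  12 |  12 | cebefdcfebaebfffd
  13 |   1 | cefbabcccbecebefdcfebaebfffd
  14 |  18 | cfebaebfffd
  15 |  28 | d
  16 |  17 | dcfebaebfffd
  17 |  20 | ebaebfffd
  18 |  13 | ebefdcfebaebfffd
  19 |  23 | ebfffd
  20 |  11 | ecebefdcfebaebfffd
  21 |   2 | efbabcccbecebefdcfebaebfffd
  22 |  15 | efdcfebaebfffd
  23 |   3 | fbabcccbecebefdcfebaebfffd
  24 |  27 | fd
  25 |  16 | fdcfebaebfffd
  26 |  19 | febaebfffd
  27 |  26 | ffd
  28 |  25 | fffd

SA = [5, 22, 4, 21, 6, 10, 14, 24, 9, 8, 7, 0, 12, 1, 18, 28, 17, 20, 13, 23, 11, 2, 15, 3, 27, 16, 19, 26, 25]
rank  pair      lcp
   1  s[5:],s[22:]  1  'a'
   2  s[22:],s[4:]  0  ''
   3  s[4:],s[21:]  2  'ba'
   4  s[21:],s[6:]  1  'b'
   5  s[6:],s[10:]  1  'b'
   6  s[10:],s[14:]  2  'be'
   7  s[14:],s[24:]  1  'b'
   8  s[24:],s[9:]  0  ''
   9  s[9:],s[8:]  1  'c'
  10  s[8:],s[7:]  2  'cc'
  11  s[7:],s[0:]  2  'cc'
  12  s[0:],s[12:]  1  'c'
  13  s[12:],s[1:]  2  'ce'
  14  s[1:],s[18:]  1  'c'
  15  s[18:],s[28:]  0  ''
  16  s[28:],s[17:]  1  'd'
  17  s[17:],s[20:]  0  ''
  18  s[20:],s[13:]  2  'eb'
  19  s[13:],s[23:]  2  'eb'
  20  s[23:],s[11:]  1  'e'
  21  s[11:],s[2:]  1  'e'
  22  s[2:],s[15:]  2  'ef'
  23  s[15:],s[3:]  0  ''
  24  s[3:],s[27:]  1  'f'
  25  s[27:],s[16:]  2  'fd'
  26  s[16:],s[19:]  1  'f'
  27  s[19:],s[26:]  1  'f'
  28  s[26:],s[25:]  2  'ff'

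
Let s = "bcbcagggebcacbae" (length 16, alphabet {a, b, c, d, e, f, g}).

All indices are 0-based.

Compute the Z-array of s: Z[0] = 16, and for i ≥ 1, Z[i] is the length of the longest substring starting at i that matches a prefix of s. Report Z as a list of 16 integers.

Z[0]=16
i=1: outside box; Z[1]=0
i=2: outside box; Z[2]=2 extend→box=[2,4)
i=3: min(r-i=1, Z[1]=0)=0; Z[3]=0
i=4: outside box; Z[4]=0
i=5: outside box; Z[5]=0
i=6: outside box; Z[6]=0
i=7: outside box; Z[7]=0
i=8: outside box; Z[8]=0
i=9: outside box; Z[9]=2 extend→box=[9,11)
i=10: min(r-i=1, Z[1]=0)=0; Z[10]=0
i=11: outside box; Z[11]=0
i=12: outside box; Z[12]=0
i=13: outside box; Z[13]=1 extend→box=[13,14)
i=14: outside box; Z[14]=0
i=15: outside box; Z[15]=0

[16, 0, 2, 0, 0, 0, 0, 0, 0, 2, 0, 0, 0, 1, 0, 0]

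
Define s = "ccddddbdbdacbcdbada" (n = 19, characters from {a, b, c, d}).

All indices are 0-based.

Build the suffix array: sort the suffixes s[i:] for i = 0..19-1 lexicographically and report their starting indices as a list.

[18, 10, 16, 15, 12, 8, 6, 11, 0, 13, 1, 17, 9, 14, 7, 5, 4, 3, 2]

rank | idx | suffix
   0 |  18 | a
   1 |  10 | acbcdbada
   2 |  16 | ada
   3 |  15 | bada
   4 |  12 | bcdbada
   5 |   8 | bdacbcdbada
   6 |   6 | bdbdacbcdbada
   7 |  11 | cbcdbada
   8 |   0 | ccddddbdbdacbcdbada
   9 |  13 | cdbada
  10 |   1 | cddddbdbdacbcdbada
  11 |  17 | da
  12 |   9 | dacbcdbada
  13 |  14 | dbada
  14 |   7 | dbdacbcdbada
  15 |   5 | dbdbdacbcdbada
  16 |   4 | ddbdbdacbcdbada
  17 |   3 | dddbdbdacbcdbada
  18 |   2 | ddddbdbdacbcdbada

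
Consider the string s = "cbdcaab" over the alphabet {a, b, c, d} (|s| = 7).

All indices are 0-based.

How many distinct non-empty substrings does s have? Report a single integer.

25

rank | idx | suffix
   0 |   4 | aab
   1 |   5 | ab
   2 |   6 | b
   3 |   1 | bdcaab
   4 |   3 | caab
   5 |   0 | cbdcaab
   6 |   2 | dcaab

SA = [4, 5, 6, 1, 3, 0, 2]
[i] adj suffixes → lcp
  [1] 4/5 → 1 ('a')
  [2] 5/6 → 0 ('')
  [3] 6/1 → 1 ('b')
  [4] 1/3 → 0 ('')
  [5] 3/0 → 1 ('c')
  [6] 0/2 → 0 ('')

n(n+1)/2 = 7·8/2 = 28
Σ LCP = 0 + 1 + 0 + 1 + 0 + 1 + 0 = 3
distinct = 28 − 3 = 25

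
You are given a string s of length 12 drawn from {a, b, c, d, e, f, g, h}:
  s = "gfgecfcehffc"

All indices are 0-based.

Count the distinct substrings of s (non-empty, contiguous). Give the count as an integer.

rank→(start, suffix):
  0 → (11, 'c')
  1 → (6, 'cehffc')
  2 → (4, 'cfcehffc')
  3 → (3, 'ecfcehffc')
  4 → (7, 'ehffc')
  5 → (10, 'fc')
  6 → (5, 'fcehffc')
  7 → (9, 'ffc')
  8 → (1, 'fgecfcehffc')
  9 → (2, 'gecfcehffc')
  10 → (0, 'gfgecfcehffc')
  11 → (8, 'hffc')

SA = [11, 6, 4, 3, 7, 10, 5, 9, 1, 2, 0, 8]
i: (SA[i-1],SA[i]) lcp shared
  1: (11,6) 1 'c'
  2: (6,4) 1 'c'
  3: (4,3) 0 ''
  4: (3,7) 1 'e'
  5: (7,10) 0 ''
  6: (10,5) 2 'fc'
  7: (5,9) 1 'f'
  8: (9,1) 1 'f'
  9: (1,2) 0 ''
  10: (2,0) 1 'g'
  11: (0,8) 0 ''

n(n+1)/2 = 12·13/2 = 78
Σ LCP = 0 + 1 + 1 + 0 + 1 + 0 + 2 + 1 + 1 + 0 + 1 + 0 = 8
distinct = 78 − 8 = 70

70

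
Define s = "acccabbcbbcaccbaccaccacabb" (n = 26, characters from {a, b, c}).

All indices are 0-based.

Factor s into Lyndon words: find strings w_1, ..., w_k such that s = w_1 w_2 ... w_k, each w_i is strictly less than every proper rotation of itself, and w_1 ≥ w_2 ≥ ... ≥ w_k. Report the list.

["accc", "abbcbbcaccbaccaccac", "abb"]

emit factor 1: 'accc' (i=0, period=4)
emit factor 2: 'abbcbbcaccbaccaccac' (i=4, period=19)
emit factor 3: 'abb' (i=23, period=3)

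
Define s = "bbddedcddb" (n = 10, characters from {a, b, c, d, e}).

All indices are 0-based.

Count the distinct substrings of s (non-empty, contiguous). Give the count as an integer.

sorted suffixes:
  #0 SA[0]=9  'b'
  #1 SA[1]=0  'bbddedcddb'
  #2 SA[2]=1  'bddedcddb'
  #3 SA[3]=6  'cddb'
  #4 SA[4]=8  'db'
  #5 SA[5]=5  'dcddb'
  #6 SA[6]=7  'ddb'
  #7 SA[7]=2  'ddedcddb'
  #8 SA[8]=3  'dedcddb'
  #9 SA[9]=4  'edcddb'

SA = [9, 0, 1, 6, 8, 5, 7, 2, 3, 4]
i: (SA[i-1],SA[i]) lcp shared
  1: (9,0) 1 'b'
  2: (0,1) 1 'b'
  3: (1,6) 0 ''
  4: (6,8) 0 ''
  5: (8,5) 1 'd'
  6: (5,7) 1 'd'
  7: (7,2) 2 'dd'
  8: (2,3) 1 'd'
  9: (3,4) 0 ''

n(n+1)/2 = 10·11/2 = 55
Σ LCP = 0 + 1 + 1 + 0 + 0 + 1 + 1 + 2 + 1 + 0 = 7
distinct = 55 − 7 = 48

48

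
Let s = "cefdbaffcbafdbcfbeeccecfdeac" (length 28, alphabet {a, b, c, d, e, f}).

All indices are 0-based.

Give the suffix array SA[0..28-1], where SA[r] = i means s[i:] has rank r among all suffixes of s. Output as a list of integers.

[26, 10, 5, 9, 4, 13, 16, 27, 8, 19, 20, 0, 14, 22, 3, 12, 24, 25, 18, 21, 17, 1, 15, 7, 2, 11, 23, 6]

sorted suffixes:
  #0 SA[0]=26  'ac'
  #1 SA[1]=10  'afdbcfbeeccecfdeac'
  #2 SA[2]=5  'affcbafdbcfbeeccecfdeac'
  #3 SA[3]=9  'bafdbcfbeeccecfdeac'
  #4 SA[4]=4  'baffcbafdbcfbeeccecfdeac'
  #5 SA[5]=13  'bcfbeeccecfdeac'
  #6 SA[6]=16  'beeccecfdeac'
  #7 SA[7]=27  'c'
  #8 SA[8]=8  'cbafdbcfbeeccecfdeac'
  #9 SA[9]=19  'ccecfdeac'
  #10 SA[10]=20  'cecfdeac'
  #11 SA[11]=0  'cefdbaffcbafdbcfbeeccecfdeac'
  #12 SA[12]=14  'cfbeeccecfdeac'
  #13 SA[13]=22  'cfdeac'
  #14 SA[14]=3  'dbaffcbafdbcfbeeccecfdeac'
  #15 SA[15]=12  'dbcfbeeccecfdeac'
  #16 SA[16]=24  'deac'
  #17 SA[17]=25  'eac'
  #18 SA[18]=18  'eccecfdeac'
  #19 SA[19]=21  'ecfdeac'
  #20 SA[20]=17  'eeccecfdeac'
  #21 SA[21]=1  'efdbaffcbafdbcfbeeccecfdeac'
  #22 SA[22]=15  'fbeeccecfdeac'
  #23 SA[23]=7  'fcbafdbcfbeeccecfdeac'
  #24 SA[24]=2  'fdbaffcbafdbcfbeeccecfdeac'
  #25 SA[25]=11  'fdbcfbeeccecfdeac'
  #26 SA[26]=23  'fdeac'
  #27 SA[27]=6  'ffcbafdbcfbeeccecfdeac'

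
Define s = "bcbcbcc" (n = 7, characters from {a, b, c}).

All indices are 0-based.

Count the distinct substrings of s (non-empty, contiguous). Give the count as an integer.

17

rank→(start, suffix):
  0 → (0, 'bcbcbcc')
  1 → (2, 'bcbcc')
  2 → (4, 'bcc')
  3 → (6, 'c')
  4 → (1, 'cbcbcc')
  5 → (3, 'cbcc')
  6 → (5, 'cc')

SA = [0, 2, 4, 6, 1, 3, 5]
[i] adj suffixes → lcp
  [1] 0/2 → 4 ('bcbc')
  [2] 2/4 → 2 ('bc')
  [3] 4/6 → 0 ('')
  [4] 6/1 → 1 ('c')
  [5] 1/3 → 3 ('cbc')
  [6] 3/5 → 1 ('c')

n(n+1)/2 = 7·8/2 = 28
Σ LCP = 0 + 4 + 2 + 0 + 1 + 3 + 1 = 11
distinct = 28 − 11 = 17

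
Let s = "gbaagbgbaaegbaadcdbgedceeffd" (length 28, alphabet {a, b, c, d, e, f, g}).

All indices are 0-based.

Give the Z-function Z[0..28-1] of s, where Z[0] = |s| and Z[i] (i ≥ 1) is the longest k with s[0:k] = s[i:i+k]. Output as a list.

[28, 0, 0, 0, 2, 0, 4, 0, 0, 0, 0, 4, 0, 0, 0, 0, 0, 0, 0, 1, 0, 0, 0, 0, 0, 0, 0, 0]

Z[0]=28
i=1: i≥r, start 0; Z[1]=0
i=2: i≥r, start 0; Z[2]=0
i=3: i≥r, start 0; Z[3]=0
i=4: i≥r, start 0; Z[4]=2 grow→box=[4,6)
i=5: min(r-i=1, Z[1]=0)=0; Z[5]=0
i=6: i≥r, start 0; Z[6]=4 grow→box=[6,10)
i=7: min(r-i=3, Z[1]=0)=0; Z[7]=0
i=8: min(r-i=2, Z[2]=0)=0; Z[8]=0
i=9: min(r-i=1, Z[3]=0)=0; Z[9]=0
i=10: i≥r, start 0; Z[10]=0
i=11: i≥r, start 0; Z[11]=4 grow→box=[11,15)
i=12: min(r-i=3, Z[1]=0)=0; Z[12]=0
i=13: min(r-i=2, Z[2]=0)=0; Z[13]=0
i=14: min(r-i=1, Z[3]=0)=0; Z[14]=0
i=15: i≥r, start 0; Z[15]=0
i=16: i≥r, start 0; Z[16]=0
i=17: i≥r, start 0; Z[17]=0
i=18: i≥r, start 0; Z[18]=0
i=19: i≥r, start 0; Z[19]=1 grow→box=[19,20)
i=20: i≥r, start 0; Z[20]=0
i=21: i≥r, start 0; Z[21]=0
i=22: i≥r, start 0; Z[22]=0
i=23: i≥r, start 0; Z[23]=0
i=24: i≥r, start 0; Z[24]=0
i=25: i≥r, start 0; Z[25]=0
i=26: i≥r, start 0; Z[26]=0
i=27: i≥r, start 0; Z[27]=0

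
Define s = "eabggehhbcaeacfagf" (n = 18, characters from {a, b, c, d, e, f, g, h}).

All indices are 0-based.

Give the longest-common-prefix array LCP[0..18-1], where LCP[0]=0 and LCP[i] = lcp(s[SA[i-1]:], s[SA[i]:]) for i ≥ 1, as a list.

rank→(start, suffix):
  0 → (1, 'abggehhbcaeacfagf')
  1 → (12, 'acfagf')
  2 → (10, 'aeacfagf')
  3 → (15, 'agf')
  4 → (8, 'bcaeacfagf')
  5 → (2, 'bggehhbcaeacfagf')
  6 → (9, 'caeacfagf')
  7 → (13, 'cfagf')
  8 → (0, 'eabggehhbcaeacfagf')
  9 → (11, 'eacfagf')
  10 → (5, 'ehhbcaeacfagf')
  11 → (17, 'f')
  12 → (14, 'fagf')
  13 → (4, 'gehhbcaeacfagf')
  14 → (16, 'gf')
  15 → (3, 'ggehhbcaeacfagf')
  16 → (7, 'hbcaeacfagf')
  17 → (6, 'hhbcaeacfagf')

SA = [1, 12, 10, 15, 8, 2, 9, 13, 0, 11, 5, 17, 14, 4, 16, 3, 7, 6]
rank  pair      lcp
   1  s[1:],s[12:]  1  'a'
   2  s[12:],s[10:]  1  'a'
   3  s[10:],s[15:]  1  'a'
   4  s[15:],s[8:]  0  ''
   5  s[8:],s[2:]  1  'b'
   6  s[2:],s[9:]  0  ''
   7  s[9:],s[13:]  1  'c'
   8  s[13:],s[0:]  0  ''
   9  s[0:],s[11:]  2  'ea'
  10  s[11:],s[5:]  1  'e'
  11  s[5:],s[17:]  0  ''
  12  s[17:],s[14:]  1  'f'
  13  s[14:],s[4:]  0  ''
  14  s[4:],s[16:]  1  'g'
  15  s[16:],s[3:]  1  'g'
  16  s[3:],s[7:]  0  ''
  17  s[7:],s[6:]  1  'h'

[0, 1, 1, 1, 0, 1, 0, 1, 0, 2, 1, 0, 1, 0, 1, 1, 0, 1]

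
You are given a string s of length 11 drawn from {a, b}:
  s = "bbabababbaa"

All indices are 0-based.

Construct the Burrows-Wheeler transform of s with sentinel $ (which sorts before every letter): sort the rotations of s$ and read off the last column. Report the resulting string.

rank  rotation      last
    0  $bbabababbaa  a
    1  a$bbabababba  a
    2  aa$bbabababb  b
    3  abababbaa$bb  b
    4  ababbaa$bbab  b
    5  abbaa$bbabab  b
    6  baa$bbababab  b
    7  babababbaa$b  b
    8  bababbaa$bba  a
    9  babbaa$bbaba  a
   10  bbaa$bbababa  a
   11  bbabababbaa$  $

aabbbbbbaaa$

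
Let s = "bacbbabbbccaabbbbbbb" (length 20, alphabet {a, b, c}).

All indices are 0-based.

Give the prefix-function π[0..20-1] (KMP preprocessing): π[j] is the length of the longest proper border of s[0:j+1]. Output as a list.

π[0] = 0
j=1 s[j]='a': π[1]=0 (border '')
j=2 s[j]='c': π[2]=0 (border '')
j=3 s[j]='b': π[3]=1 (border 'b')
j=4 s[j]='b': k: 1→0; π[4]=1 (border 'b')
j=5 s[j]='a': π[5]=2 (border 'ba')
j=6 s[j]='b': k: 2→0; π[6]=1 (border 'b')
j=7 s[j]='b': k: 1→0; π[7]=1 (border 'b')
j=8 s[j]='b': k: 1→0; π[8]=1 (border 'b')
j=9 s[j]='c': k: 1→0; π[9]=0 (border '')
j=10 s[j]='c': π[10]=0 (border '')
j=11 s[j]='a': π[11]=0 (border '')
j=12 s[j]='a': π[12]=0 (border '')
j=13 s[j]='b': π[13]=1 (border 'b')
j=14 s[j]='b': k: 1→0; π[14]=1 (border 'b')
j=15 s[j]='b': k: 1→0; π[15]=1 (border 'b')
j=16 s[j]='b': k: 1→0; π[16]=1 (border 'b')
j=17 s[j]='b': k: 1→0; π[17]=1 (border 'b')
j=18 s[j]='b': k: 1→0; π[18]=1 (border 'b')
j=19 s[j]='b': k: 1→0; π[19]=1 (border 'b')

[0, 0, 0, 1, 1, 2, 1, 1, 1, 0, 0, 0, 0, 1, 1, 1, 1, 1, 1, 1]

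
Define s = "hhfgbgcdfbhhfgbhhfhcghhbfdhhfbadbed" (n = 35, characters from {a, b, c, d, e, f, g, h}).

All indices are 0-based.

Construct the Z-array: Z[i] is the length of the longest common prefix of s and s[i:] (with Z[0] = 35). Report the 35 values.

[35, 1, 0, 0, 0, 0, 0, 0, 0, 0, 5, 1, 0, 0, 0, 3, 1, 0, 1, 0, 0, 2, 1, 0, 0, 0, 3, 1, 0, 0, 0, 0, 0, 0, 0]

Z[0]=35
i=1: outside box; Z[1]=1 extend→box=[1,2)
i=2: outside box; Z[2]=0
i=3: outside box; Z[3]=0
i=4: outside box; Z[4]=0
i=5: outside box; Z[5]=0
i=6: outside box; Z[6]=0
i=7: outside box; Z[7]=0
i=8: outside box; Z[8]=0
i=9: outside box; Z[9]=0
i=10: outside box; Z[10]=5 extend→box=[10,15)
i=11: min(r-i=4, Z[1]=1)=1; Z[11]=1
i=12: min(r-i=3, Z[2]=0)=0; Z[12]=0
i=13: min(r-i=2, Z[3]=0)=0; Z[13]=0
i=14: min(r-i=1, Z[4]=0)=0; Z[14]=0
i=15: outside box; Z[15]=3 extend→box=[15,18)
i=16: min(r-i=2, Z[1]=1)=1; Z[16]=1
i=17: min(r-i=1, Z[2]=0)=0; Z[17]=0
i=18: outside box; Z[18]=1 extend→box=[18,19)
i=19: outside box; Z[19]=0
i=20: outside box; Z[20]=0
i=21: outside box; Z[21]=2 extend→box=[21,23)
i=22: min(r-i=1, Z[1]=1)=1; Z[22]=1
i=23: outside box; Z[23]=0
i=24: outside box; Z[24]=0
i=25: outside box; Z[25]=0
i=26: outside box; Z[26]=3 extend→box=[26,29)
i=27: min(r-i=2, Z[1]=1)=1; Z[27]=1
i=28: min(r-i=1, Z[2]=0)=0; Z[28]=0
i=29: outside box; Z[29]=0
i=30: outside box; Z[30]=0
i=31: outside box; Z[31]=0
i=32: outside box; Z[32]=0
i=33: outside box; Z[33]=0
i=34: outside box; Z[34]=0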